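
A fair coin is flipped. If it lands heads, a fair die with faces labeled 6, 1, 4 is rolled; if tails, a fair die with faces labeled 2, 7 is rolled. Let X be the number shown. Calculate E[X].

E[X | heads] = (6+1+4)/3 = 11/3.
E[X | tails] = (2+7)/2 = 9/2.
By the law of total expectation,
E[X] = (1/2)·(11/3) + (1/2)·(9/2) = 49/12.

49/12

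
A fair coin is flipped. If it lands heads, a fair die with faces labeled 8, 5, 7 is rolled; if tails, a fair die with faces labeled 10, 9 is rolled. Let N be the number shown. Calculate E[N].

E[N | heads] = (8+5+7)/3 = 20/3.
E[N | tails] = (10+9)/2 = 19/2.
E[N] = (1/2)·(20/3) + (1/2)·(19/2) = 97/12.

97/12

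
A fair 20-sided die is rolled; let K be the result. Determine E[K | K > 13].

17

Given K > 13, K is equally likely to be any of {14, 15, 16, 17, 18, 19, 20}.
E[K | K > 13] = (14 + 15 + 16 + 17 + 18 + 19 + 20) / 7 = 17.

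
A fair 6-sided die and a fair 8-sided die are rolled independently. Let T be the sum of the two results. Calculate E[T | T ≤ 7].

P(T ≤ 7) = 7/16.
Σ over the event: 2·1/48 + 3·1/24 + 4·1/16 + 5·1/12 + 6·5/48 + 7·1/8 = 7/3.
E[T | T ≤ 7] = (7/3) / (7/16) = 16/3.

16/3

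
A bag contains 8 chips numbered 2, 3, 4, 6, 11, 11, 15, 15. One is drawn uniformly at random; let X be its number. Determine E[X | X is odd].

11

P(X is odd) = 5/8.
Σ over the event: 3·1/8 + 11·1/4 + 15·1/4 = 55/8.
E[X | X is odd] = (55/8) / (5/8) = 11.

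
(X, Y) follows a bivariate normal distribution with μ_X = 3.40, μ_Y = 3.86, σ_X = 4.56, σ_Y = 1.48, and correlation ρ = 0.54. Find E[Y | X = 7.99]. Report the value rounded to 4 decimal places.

4.6645

The regression of Y on X has slope ρ·σ_Y/σ_X and passes through (μ_X, μ_Y).
E[Y | X=7.99] = 3.86 + (0.54)·(1.48/4.56)·(7.99 − (3.40)) = 3.86 + (0.175263)·(4.59) = 4.6645.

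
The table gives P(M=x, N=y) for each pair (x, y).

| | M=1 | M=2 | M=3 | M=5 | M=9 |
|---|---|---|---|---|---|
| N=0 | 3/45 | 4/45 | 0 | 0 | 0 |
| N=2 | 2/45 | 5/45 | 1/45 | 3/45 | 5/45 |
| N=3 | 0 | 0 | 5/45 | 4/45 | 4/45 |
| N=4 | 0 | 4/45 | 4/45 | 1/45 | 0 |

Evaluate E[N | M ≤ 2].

5/3

P(M ≤ 2) = 2/5.
Summing N·P(M=x,N=y) over the conditioning event gives 2/3.
E[N | M ≤ 2] = (2/3) / (2/5) = 5/3.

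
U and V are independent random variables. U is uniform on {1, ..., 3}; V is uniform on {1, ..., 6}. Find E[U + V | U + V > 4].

79/12

P(U + V > 4) = 2/3.
Summing (U+V)·P(x,y) over outcomes with U + V > 4 gives 79/18.
E[U + V | U + V > 4] = (79/18) / (2/3) = 79/12.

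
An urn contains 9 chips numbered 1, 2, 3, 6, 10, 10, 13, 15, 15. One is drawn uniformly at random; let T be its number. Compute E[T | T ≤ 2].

P(T ≤ 2) = 2/9.
Σ over the event: 1·1/9 + 2·1/9 = 1/3.
E[T | T ≤ 2] = (1/3) / (2/9) = 3/2.

3/2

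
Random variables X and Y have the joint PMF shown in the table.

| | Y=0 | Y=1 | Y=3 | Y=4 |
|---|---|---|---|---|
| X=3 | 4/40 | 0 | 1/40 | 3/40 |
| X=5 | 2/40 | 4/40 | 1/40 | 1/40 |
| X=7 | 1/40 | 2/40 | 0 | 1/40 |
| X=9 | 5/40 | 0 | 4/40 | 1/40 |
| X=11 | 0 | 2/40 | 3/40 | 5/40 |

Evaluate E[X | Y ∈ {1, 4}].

P(Y ∈ {1, 4}) = 19/40.
Σ X·P over the event = 3·(3/40) + 5·(4/40) + 5·(1/40) + 7·(2/40) + 7·(1/40) + 9·(1/40) + 11·(2/40) + 11·(5/40) = 141/40.
E[X | Y ∈ {1, 4}] = (141/40) / (19/40) = 141/19.

141/19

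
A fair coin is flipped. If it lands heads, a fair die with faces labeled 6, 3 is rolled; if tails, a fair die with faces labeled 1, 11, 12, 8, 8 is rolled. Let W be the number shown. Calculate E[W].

E[W | heads] = (6+3)/2 = 9/2.
E[W | tails] = (1+11+12+8+8)/5 = 8.
By the law of total expectation,
E[W] = (1/2)·(9/2) + (1/2)·(8) = 25/4.

25/4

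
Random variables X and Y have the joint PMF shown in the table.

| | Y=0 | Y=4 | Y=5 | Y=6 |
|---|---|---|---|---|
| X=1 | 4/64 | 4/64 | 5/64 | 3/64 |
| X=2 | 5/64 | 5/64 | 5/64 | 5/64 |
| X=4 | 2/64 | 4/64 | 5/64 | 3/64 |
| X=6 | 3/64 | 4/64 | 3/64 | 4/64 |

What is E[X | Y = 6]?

49/15

P(Y = 6) = 15/64.
Σ X·P over the event = 1·(3/64) + 2·(5/64) + 4·(3/64) + 6·(4/64) = 49/64.
E[X | Y = 6] = (49/64) / (15/64) = 49/15.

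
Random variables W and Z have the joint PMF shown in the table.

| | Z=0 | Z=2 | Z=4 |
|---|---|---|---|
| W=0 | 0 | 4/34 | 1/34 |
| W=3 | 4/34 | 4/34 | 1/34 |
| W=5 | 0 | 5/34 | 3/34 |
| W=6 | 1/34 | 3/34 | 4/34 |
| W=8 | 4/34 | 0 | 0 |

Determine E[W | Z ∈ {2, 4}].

97/25

P(Z ∈ {2, 4}) = 25/34.
Summing W·P(W=x,Z=y) over the conditioning event gives 97/34.
E[W | Z ∈ {2, 4}] = (97/34) / (25/34) = 97/25.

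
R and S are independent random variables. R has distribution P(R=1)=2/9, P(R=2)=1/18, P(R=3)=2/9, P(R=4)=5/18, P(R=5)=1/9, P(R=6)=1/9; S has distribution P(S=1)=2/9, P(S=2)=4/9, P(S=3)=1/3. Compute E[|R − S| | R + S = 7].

59/27

P(R + S = 7) = 1/6.
Summing |R−S|·P(x,y) over outcomes with R + S = 7 gives 59/162.
E[|R − S| | R + S = 7] = (59/162) / (1/6) = 59/27.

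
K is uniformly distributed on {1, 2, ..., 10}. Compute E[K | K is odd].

Given K is odd, K is equally likely to be any of {1, 3, 5, 7, 9}.
E[K | K is odd] = (1 + 3 + 5 + 7 + 9) / 5 = 5.

5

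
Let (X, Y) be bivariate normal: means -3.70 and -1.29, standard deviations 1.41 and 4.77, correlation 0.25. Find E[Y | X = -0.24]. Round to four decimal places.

1.6363

For a bivariate normal, E[Y | X=x] = μ_Y + ρ·(σ_Y/σ_X)·(x − μ_X).
E[Y | X=-0.24] = -1.29 + (0.25)·(4.77/1.41)·(-0.24 − (-3.70)) = -1.29 + (0.84574)·(3.46) = 1.6363.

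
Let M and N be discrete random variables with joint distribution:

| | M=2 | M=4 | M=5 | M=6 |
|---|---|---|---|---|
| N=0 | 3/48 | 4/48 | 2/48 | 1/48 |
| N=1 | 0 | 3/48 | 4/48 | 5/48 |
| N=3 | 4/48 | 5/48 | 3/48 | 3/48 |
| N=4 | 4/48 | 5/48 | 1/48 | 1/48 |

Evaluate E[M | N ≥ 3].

P(N ≥ 3) = 13/24.
Σ M·P over the event = 2·(4/48) + 2·(4/48) + 4·(5/48) + 4·(5/48) + 5·(3/48) + 5·(1/48) + 6·(3/48) + 6·(1/48) = 25/12.
E[M | N ≥ 3] = (25/12) / (13/24) = 50/13.

50/13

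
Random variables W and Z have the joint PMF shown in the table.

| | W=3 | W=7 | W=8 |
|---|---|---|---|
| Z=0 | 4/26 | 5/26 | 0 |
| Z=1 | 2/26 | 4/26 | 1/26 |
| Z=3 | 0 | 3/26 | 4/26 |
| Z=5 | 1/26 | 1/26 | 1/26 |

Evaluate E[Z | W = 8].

P(W = 8) = 3/13.
Σ Z·P over the event = 1·(1/26) + 3·(4/26) + 5·(1/26) = 9/13.
E[Z | W = 8] = (9/13) / (3/13) = 3.

3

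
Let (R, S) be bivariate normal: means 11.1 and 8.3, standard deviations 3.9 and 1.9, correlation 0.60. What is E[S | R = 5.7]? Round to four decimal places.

E[S | R=x] = μ_S + ρ(σ_S/σ_R)(x − μ_R) for jointly normal variables.
E[S | R=5.7] = 8.3 + (0.60)·(1.9/3.9)·(5.7 − (11.1)) = 8.3 + (0.29231)·(-5.4) = 6.7215.

6.7215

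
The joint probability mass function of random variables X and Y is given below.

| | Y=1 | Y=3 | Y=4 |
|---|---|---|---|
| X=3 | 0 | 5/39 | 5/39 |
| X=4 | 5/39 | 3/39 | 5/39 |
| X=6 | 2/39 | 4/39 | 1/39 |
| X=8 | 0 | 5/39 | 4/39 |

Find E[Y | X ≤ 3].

P(X ≤ 3) = 10/39.
Σ Y·P over the event = 3·(5/39) + 4·(5/39) = 35/39.
E[Y | X ≤ 3] = (35/39) / (10/39) = 7/2.

7/2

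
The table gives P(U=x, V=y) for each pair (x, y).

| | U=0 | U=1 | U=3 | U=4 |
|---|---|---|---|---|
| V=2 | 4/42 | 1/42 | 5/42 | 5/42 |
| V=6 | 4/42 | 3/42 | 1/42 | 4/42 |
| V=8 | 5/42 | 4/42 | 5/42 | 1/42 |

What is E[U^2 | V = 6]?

P(V = 6) = 2/7.
Summing U^2·P(U=x,V=y) over the conditioning event gives 38/21.
E[U^2 | V = 6] = (38/21) / (2/7) = 19/3.

19/3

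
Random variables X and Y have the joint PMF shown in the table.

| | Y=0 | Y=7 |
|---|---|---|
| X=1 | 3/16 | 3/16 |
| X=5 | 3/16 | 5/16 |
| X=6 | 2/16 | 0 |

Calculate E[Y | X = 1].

7/2

P(X = 1) = 3/8.
Σ Y·P over the event = 0·(3/16) + 7·(3/16) = 21/16.
E[Y | X = 1] = (21/16) / (3/8) = 7/2.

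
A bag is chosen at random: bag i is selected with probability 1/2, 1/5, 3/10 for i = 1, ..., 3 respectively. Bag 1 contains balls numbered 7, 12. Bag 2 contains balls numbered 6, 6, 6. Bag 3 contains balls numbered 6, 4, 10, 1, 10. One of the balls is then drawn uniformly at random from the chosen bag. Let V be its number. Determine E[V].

781/100

E[V | bag 1] = (7+12)/2 = 19/2.
E[V | bag 2] = (6+6+6)/3 = 6.
E[V | bag 3] = (6+4+10+1+10)/5 = 31/5.
E[V] = (1/2)·(19/2) + (1/5)·(6) + (3/10)·(31/5) = 781/100.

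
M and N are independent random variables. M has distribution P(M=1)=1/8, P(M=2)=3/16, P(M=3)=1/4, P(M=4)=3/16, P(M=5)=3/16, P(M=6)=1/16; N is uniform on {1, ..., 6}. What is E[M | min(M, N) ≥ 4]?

P(min(M, N) ≥ 4) = 7/32.
Summing M·P(x,y) over outcomes with min(M, N) ≥ 4 gives 33/32.
E[M | min(M, N) ≥ 4] = (33/32) / (7/32) = 33/7.

33/7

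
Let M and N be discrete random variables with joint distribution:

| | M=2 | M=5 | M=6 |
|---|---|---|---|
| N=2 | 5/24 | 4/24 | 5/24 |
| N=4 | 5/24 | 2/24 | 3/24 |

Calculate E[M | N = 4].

P(N = 4) = 5/12.
Σ M·P over the event = 2·(5/24) + 5·(2/24) + 6·(3/24) = 19/12.
E[M | N = 4] = (19/12) / (5/12) = 19/5.

19/5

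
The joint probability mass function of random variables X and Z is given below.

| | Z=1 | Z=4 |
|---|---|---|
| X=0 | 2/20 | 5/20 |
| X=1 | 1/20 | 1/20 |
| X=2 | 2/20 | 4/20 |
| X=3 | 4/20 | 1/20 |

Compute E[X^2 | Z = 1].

5

P(Z = 1) = 9/20.
Σ X^2·P over the event = 0·(2/20) + 1·(1/20) + 4·(2/20) + 9·(4/20) = 9/4.
E[X^2 | Z = 1] = (9/4) / (9/20) = 5.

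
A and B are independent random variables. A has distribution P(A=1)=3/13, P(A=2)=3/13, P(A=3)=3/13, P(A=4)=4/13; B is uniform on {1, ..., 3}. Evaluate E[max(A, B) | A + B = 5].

17/5

P(A + B = 5) = 10/39.
Summing max(A,B)·P(x,y) over outcomes with A + B = 5 gives 34/39.
E[max(A, B) | A + B = 5] = (34/39) / (10/39) = 17/5.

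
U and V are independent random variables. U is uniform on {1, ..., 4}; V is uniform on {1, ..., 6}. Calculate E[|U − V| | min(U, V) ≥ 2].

23/15

P(min(U, V) ≥ 2) = 5/8.
Summing |U−V|·P(x,y) over outcomes with min(U, V) ≥ 2 gives 23/24.
E[|U − V| | min(U, V) ≥ 2] = (23/24) / (5/8) = 23/15.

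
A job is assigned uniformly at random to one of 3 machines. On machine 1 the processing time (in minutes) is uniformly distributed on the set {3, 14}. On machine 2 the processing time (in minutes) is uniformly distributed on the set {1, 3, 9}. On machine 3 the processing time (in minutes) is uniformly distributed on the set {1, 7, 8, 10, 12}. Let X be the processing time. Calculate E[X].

613/90

E[X | machine 1] = (3+14)/2 = 17/2.
E[X | machine 2] = (1+3+9)/3 = 13/3.
E[X | machine 3] = (1+7+8+10+12)/5 = 38/5.
By the law of total expectation,
E[X] = (1/3)·(17/2) + (1/3)·(13/3) + (1/3)·(38/5) = 613/90.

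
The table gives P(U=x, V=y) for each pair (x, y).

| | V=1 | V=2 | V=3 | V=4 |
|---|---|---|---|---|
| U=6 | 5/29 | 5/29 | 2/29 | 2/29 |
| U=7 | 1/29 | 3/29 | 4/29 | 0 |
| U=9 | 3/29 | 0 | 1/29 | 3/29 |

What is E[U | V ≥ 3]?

22/3

P(V ≥ 3) = 12/29.
Σ U·P over the event = 6·(2/29) + 6·(2/29) + 7·(4/29) + 9·(1/29) + 9·(3/29) = 88/29.
E[U | V ≥ 3] = (88/29) / (12/29) = 22/3.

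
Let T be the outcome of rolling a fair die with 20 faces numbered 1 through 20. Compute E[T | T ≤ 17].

9

P(T ≤ 17) = 17/20.
E[T | T ≤ 17] = (153/20) / (17/20) = 9.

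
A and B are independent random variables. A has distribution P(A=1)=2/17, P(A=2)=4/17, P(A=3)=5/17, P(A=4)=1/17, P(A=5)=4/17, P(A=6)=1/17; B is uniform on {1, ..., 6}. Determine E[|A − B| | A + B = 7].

P(A + B = 7) = 1/6.
Summing |A−B|·P(x,y) over outcomes with A + B = 7 gives 15/34.
E[|A − B| | A + B = 7] = (15/34) / (1/6) = 45/17.

45/17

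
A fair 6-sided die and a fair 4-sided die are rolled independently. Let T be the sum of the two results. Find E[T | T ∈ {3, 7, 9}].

13/2

P(T ∈ {3, 7, 9}) = 1/3.
Σ over the event: 3·1/12 + 7·1/6 + 9·1/12 = 13/6.
E[T | T ∈ {3, 7, 9}] = (13/6) / (1/3) = 13/2.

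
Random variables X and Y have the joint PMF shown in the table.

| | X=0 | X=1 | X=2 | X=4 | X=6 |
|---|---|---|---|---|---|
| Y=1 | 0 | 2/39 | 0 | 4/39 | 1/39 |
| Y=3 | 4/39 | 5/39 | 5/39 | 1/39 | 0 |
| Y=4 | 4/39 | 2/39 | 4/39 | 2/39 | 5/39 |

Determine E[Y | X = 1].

P(X = 1) = 3/13.
Σ Y·P over the event = 1·(2/39) + 3·(5/39) + 4·(2/39) = 25/39.
E[Y | X = 1] = (25/39) / (3/13) = 25/9.

25/9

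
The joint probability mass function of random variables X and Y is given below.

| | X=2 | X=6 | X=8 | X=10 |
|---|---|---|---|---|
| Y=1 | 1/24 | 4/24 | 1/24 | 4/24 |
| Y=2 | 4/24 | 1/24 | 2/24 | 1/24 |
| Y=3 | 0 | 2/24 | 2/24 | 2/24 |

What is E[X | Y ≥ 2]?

P(Y ≥ 2) = 7/12.
Σ X·P over the event = 2·(4/24) + 6·(1/24) + 6·(2/24) + 8·(2/24) + 8·(2/24) + 10·(1/24) + 10·(2/24) = 11/3.
E[X | Y ≥ 2] = (11/3) / (7/12) = 44/7.

44/7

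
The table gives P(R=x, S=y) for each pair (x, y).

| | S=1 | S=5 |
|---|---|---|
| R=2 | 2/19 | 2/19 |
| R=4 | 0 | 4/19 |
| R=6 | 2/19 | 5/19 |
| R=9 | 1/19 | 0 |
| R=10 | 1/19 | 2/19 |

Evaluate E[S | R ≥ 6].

P(R ≥ 6) = 11/19.
Summing S·P(R=x,S=y) over the conditioning event gives 39/19.
E[S | R ≥ 6] = (39/19) / (11/19) = 39/11.

39/11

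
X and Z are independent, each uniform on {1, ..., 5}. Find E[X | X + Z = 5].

5/2

Outcomes with X + Z = 5: (1,4), (2,3), (3,2), (4,1), each with probability 1/25.
E[X | X + Z = 5] = (1 + 2 + 3 + 4) / 4 = 5/2.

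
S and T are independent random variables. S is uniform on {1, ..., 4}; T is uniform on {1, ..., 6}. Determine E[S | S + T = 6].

5/2

Outcomes with S + T = 6: (1,5), (2,4), (3,3), (4,2), each with probability 1/24.
E[S | S + T = 6] = (1 + 2 + 3 + 4) / 4 = 5/2.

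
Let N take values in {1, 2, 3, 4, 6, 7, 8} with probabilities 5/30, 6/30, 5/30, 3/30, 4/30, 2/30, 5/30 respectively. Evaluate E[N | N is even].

P(N is even) = 3/5.
Σ over the event: 2·1/5 + 4·1/10 + 6·2/15 + 8·1/6 = 44/15.
E[N | N is even] = (44/15) / (3/5) = 44/9.

44/9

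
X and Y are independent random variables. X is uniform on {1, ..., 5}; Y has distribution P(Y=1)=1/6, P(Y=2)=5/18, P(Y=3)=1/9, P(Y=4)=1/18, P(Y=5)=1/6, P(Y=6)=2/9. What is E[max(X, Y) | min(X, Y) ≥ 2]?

91/20

P(min(X, Y) ≥ 2) = 2/3.
Summing max(X,Y)·P(x,y) over outcomes with min(X, Y) ≥ 2 gives 91/30.
E[max(X, Y) | min(X, Y) ≥ 2] = (91/30) / (2/3) = 91/20.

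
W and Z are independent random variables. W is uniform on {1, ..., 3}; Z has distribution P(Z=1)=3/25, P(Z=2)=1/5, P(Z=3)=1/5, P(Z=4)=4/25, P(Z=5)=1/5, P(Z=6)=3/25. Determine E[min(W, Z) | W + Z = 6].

P(W + Z = 6) = 14/75.
Summing min(W,Z)·P(x,y) over outcomes with W + Z = 6 gives 28/75.
E[min(W, Z) | W + Z = 6] = (28/75) / (14/75) = 2.

2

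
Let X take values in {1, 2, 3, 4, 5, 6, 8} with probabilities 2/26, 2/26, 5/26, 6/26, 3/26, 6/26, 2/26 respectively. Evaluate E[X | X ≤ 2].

3/2

P(X ≤ 2) = 2/13.
Σ over the event: 1·1/13 + 2·1/13 = 3/13.
E[X | X ≤ 2] = (3/13) / (2/13) = 3/2.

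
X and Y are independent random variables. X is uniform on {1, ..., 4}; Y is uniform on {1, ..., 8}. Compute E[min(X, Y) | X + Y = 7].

Outcomes with X + Y = 7: (1,6), (2,5), (3,4), (4,3), each with probability 1/32.
E[min(X, Y) | X + Y = 7] = (1 + 2 + 3 + 3) / 4 = 9/4.

9/4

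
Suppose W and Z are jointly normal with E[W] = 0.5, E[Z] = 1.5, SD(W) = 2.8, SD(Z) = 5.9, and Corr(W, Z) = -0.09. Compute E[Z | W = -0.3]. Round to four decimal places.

For a bivariate normal, E[Z | W=x] = μ_Z + ρ·(σ_Z/σ_W)·(x − μ_W).
E[Z | W=-0.3] = 1.5 + (-0.09)·(5.9/2.8)·(-0.3 − (0.5)) = 1.5 + (-0.18964)·(-0.8) = 1.6517.

1.6517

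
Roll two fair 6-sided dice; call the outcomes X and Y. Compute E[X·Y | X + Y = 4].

Outcomes with X + Y = 4: (1,3), (2,2), (3,1), each with probability 1/36.
E[X·Y | X + Y = 4] = (3 + 4 + 3) / 3 = 10/3.

10/3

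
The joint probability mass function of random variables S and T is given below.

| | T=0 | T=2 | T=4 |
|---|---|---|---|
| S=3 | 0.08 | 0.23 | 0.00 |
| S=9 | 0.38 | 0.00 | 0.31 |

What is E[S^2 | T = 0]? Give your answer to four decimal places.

P(T = 0) = 0.46.
Σ S^2·P over the event = 9·(0.08) + 81·(0.38) = 31.50.
E[S^2 | T = 0] = (31.50) / (0.46) = 68.4783.

68.4783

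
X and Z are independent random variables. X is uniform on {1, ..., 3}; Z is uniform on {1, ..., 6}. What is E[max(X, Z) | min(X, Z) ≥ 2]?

P(min(X, Z) ≥ 2) = 5/9.
Summing max(X,Z)·P(x,y) over outcomes with min(X, Z) ≥ 2 gives 41/18.
E[max(X, Z) | min(X, Z) ≥ 2] = (41/18) / (5/9) = 41/10.

41/10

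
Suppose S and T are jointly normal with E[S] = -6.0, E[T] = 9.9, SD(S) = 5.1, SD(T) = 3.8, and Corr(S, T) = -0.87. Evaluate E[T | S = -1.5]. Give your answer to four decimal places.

For a bivariate normal, E[T | S=x] = μ_T + ρ·(σ_T/σ_S)·(x − μ_S).
E[T | S=-1.5] = 9.9 + (-0.87)·(3.8/5.1)·(-1.5 − (-6.0)) = 9.9 + (-0.64824)·(4.5) = 6.9829.

6.9829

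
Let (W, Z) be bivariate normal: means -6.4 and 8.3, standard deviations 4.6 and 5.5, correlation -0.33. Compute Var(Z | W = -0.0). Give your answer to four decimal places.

For a bivariate normal, Var(Z | W=x) = σ_Z²(1 − ρ²).
Var(Z | W=-0.0) = (5.5)²·(1 − (-0.33)²) = 30.25·0.8911 = 26.9558.

26.9558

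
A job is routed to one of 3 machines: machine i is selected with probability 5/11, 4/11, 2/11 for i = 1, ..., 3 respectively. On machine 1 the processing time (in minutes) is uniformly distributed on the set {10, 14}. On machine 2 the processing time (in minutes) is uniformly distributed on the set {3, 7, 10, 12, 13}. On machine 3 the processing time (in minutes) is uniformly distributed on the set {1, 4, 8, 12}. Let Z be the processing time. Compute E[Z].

217/22

E[Z | machine 1] = (10+14)/2 = 12.
E[Z | machine 2] = (3+7+10+12+13)/5 = 9.
E[Z | machine 3] = (1+4+8+12)/4 = 25/4.
E[Z] = (5/11)·(12) + (4/11)·(9) + (2/11)·(25/4) = 217/22.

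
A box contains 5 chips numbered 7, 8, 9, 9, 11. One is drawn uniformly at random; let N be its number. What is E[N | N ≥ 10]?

P(N ≥ 10) = 1/5.
Σ over the event: 11·1/5 = 11/5.
E[N | N ≥ 10] = (11/5) / (1/5) = 11.

11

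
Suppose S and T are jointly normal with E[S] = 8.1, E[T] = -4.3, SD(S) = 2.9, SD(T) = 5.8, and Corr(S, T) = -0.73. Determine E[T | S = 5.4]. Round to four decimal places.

-0.3580

The regression of T on S has slope ρ·σ_T/σ_S and passes through (μ_S, μ_T).
E[T | S=5.4] = -4.3 + (-0.73)·(5.8/2.9)·(5.4 − (8.1)) = -4.3 + (-1.46)·(-2.7) = -0.3580.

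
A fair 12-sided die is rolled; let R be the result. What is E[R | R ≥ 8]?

Given R ≥ 8, R is equally likely to be any of {8, 9, 10, 11, 12}.
E[R | R ≥ 8] = (8 + 9 + 10 + 11 + 12) / 5 = 10.

10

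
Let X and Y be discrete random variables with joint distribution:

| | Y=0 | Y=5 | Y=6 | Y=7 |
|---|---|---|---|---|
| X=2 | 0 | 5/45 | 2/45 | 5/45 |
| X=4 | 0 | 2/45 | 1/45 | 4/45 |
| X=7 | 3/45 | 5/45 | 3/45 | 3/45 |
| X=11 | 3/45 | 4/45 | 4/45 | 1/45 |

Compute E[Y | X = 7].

P(X = 7) = 14/45.
Σ Y·P over the event = 0·(3/45) + 5·(5/45) + 6·(3/45) + 7·(3/45) = 64/45.
E[Y | X = 7] = (64/45) / (14/45) = 32/7.

32/7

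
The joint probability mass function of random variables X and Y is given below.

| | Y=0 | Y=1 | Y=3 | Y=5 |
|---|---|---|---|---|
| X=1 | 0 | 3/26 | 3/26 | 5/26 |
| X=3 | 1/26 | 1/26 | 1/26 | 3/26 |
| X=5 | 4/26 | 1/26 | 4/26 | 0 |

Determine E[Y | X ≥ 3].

32/15

P(X ≥ 3) = 15/26.
Σ Y·P over the event = 0·(1/26) + 1·(1/26) + 3·(1/26) + 5·(3/26) + 0·(4/26) + 1·(1/26) + 3·(4/26) = 16/13.
E[Y | X ≥ 3] = (16/13) / (15/26) = 32/15.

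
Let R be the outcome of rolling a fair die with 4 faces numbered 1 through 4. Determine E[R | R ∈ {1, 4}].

5/2

P(R ∈ {1, 4}) = 1/2.
Σ over the event: 1·1/4 + 4·1/4 = 5/4.
E[R | R ∈ {1, 4}] = (5/4) / (1/2) = 5/2.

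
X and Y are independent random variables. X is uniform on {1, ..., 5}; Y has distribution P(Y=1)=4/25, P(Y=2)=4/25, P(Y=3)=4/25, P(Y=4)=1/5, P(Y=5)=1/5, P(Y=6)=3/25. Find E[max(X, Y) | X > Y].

165/41

P(X > Y) = 41/125.
Summing max(X,Y)·P(x,y) over outcomes with X > Y gives 33/25.
E[max(X, Y) | X > Y] = (33/25) / (41/125) = 165/41.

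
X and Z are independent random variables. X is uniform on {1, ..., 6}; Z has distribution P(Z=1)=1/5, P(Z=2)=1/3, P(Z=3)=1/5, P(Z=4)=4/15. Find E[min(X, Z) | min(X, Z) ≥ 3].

24/7

P(min(X, Z) ≥ 3) = 14/45.
Summing min(X,Z)·P(x,y) over outcomes with min(X, Z) ≥ 3 gives 16/15.
E[min(X, Z) | min(X, Z) ≥ 3] = (16/15) / (14/45) = 24/7.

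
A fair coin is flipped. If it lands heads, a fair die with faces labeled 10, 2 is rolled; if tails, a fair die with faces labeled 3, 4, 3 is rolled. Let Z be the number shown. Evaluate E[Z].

14/3

E[Z | heads] = (10+2)/2 = 6.
E[Z | tails] = (3+4+3)/3 = 10/3.
By the law of total expectation,
E[Z] = (1/2)·(6) + (1/2)·(10/3) = 14/3.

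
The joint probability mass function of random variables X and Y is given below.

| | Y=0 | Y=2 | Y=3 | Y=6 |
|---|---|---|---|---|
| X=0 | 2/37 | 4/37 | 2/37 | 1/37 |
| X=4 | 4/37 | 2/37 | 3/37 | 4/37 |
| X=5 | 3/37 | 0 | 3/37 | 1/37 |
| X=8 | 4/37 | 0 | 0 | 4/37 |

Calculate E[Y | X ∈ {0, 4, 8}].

P(X ∈ {0, 4, 8}) = 30/37.
Summing Y·P(X=x,Y=y) over the conditioning event gives 81/37.
E[Y | X ∈ {0, 4, 8}] = (81/37) / (30/37) = 27/10.

27/10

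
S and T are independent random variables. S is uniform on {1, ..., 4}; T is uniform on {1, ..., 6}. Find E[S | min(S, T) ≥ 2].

3

P(min(S, T) ≥ 2) = 5/8.
Summing S·P(x,y) over outcomes with min(S, T) ≥ 2 gives 15/8.
E[S | min(S, T) ≥ 2] = (15/8) / (5/8) = 3.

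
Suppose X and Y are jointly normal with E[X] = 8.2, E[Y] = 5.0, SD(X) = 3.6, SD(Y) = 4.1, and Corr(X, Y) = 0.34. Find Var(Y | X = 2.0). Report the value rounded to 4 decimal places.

The conditional variance in a bivariate normal is σ_Y²(1 − ρ²), independent of x.
Var(Y | X=2.0) = (4.1)²·(1 − (0.34)²) = 16.81·0.8844 = 14.8668.

14.8668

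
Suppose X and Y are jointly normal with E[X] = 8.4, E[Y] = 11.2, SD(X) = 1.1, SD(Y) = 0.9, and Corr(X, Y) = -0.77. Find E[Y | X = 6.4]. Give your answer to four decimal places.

For a bivariate normal, E[Y | X=x] = μ_Y + ρ·(σ_Y/σ_X)·(x − μ_X).
E[Y | X=6.4] = 11.2 + (-0.77)·(0.9/1.1)·(6.4 − (8.4)) = 11.2 + (-0.63)·(-2) = 12.4600.

12.4600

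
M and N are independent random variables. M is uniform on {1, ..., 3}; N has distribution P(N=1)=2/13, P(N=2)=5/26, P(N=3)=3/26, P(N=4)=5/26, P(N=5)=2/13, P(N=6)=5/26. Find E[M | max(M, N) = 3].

P(max(M, N) = 3) = 3/13.
Summing M·P(x,y) over outcomes with max(M, N) = 3 gives 15/26.
E[M | max(M, N) = 3] = (15/26) / (3/13) = 5/2.

5/2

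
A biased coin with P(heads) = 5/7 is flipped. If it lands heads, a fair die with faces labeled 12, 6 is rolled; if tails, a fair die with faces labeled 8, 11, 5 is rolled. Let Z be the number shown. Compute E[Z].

61/7

E[Z | heads] = (12+6)/2 = 9.
E[Z | tails] = (8+11+5)/3 = 8.
By the law of total expectation,
E[Z] = (5/7)·(9) + (2/7)·(8) = 61/7.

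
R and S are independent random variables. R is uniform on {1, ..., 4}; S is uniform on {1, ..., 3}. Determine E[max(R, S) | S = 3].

Outcomes with S = 3: (1,3), (2,3), (3,3), (4,3), each with probability 1/12.
E[max(R, S) | S = 3] = (3 + 3 + 3 + 4) / 4 = 13/4.

13/4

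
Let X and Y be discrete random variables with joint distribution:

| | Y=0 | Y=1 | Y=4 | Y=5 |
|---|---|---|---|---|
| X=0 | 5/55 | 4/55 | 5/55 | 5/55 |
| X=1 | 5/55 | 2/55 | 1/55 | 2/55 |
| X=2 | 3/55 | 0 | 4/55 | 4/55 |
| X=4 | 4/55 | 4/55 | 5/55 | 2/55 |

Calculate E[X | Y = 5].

P(Y = 5) = 13/55.
Σ X·P over the event = 0·(5/55) + 1·(2/55) + 2·(4/55) + 4·(2/55) = 18/55.
E[X | Y = 5] = (18/55) / (13/55) = 18/13.

18/13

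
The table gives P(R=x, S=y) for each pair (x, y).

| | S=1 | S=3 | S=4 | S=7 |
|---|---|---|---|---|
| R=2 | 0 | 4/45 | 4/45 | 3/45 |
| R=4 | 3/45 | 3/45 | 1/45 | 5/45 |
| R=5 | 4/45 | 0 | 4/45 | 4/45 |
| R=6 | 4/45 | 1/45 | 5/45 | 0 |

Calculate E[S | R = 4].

17/4

P(R = 4) = 4/15.
Summing S·P(R=x,S=y) over the conditioning event gives 17/15.
E[S | R = 4] = (17/15) / (4/15) = 17/4.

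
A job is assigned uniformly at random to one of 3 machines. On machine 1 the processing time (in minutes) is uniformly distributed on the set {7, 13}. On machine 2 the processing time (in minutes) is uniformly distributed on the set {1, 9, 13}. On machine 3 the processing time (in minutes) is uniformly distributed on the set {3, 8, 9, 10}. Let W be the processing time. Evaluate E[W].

151/18

E[W | machine 1] = (7+13)/2 = 10.
E[W | machine 2] = (1+9+13)/3 = 23/3.
E[W | machine 3] = (3+8+9+10)/4 = 15/2.
E[W] = (1/3)·(10) + (1/3)·(23/3) + (1/3)·(15/2) = 151/18.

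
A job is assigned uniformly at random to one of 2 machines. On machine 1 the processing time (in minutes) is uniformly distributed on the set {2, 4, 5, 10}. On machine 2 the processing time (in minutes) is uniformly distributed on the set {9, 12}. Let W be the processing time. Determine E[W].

E[W | machine 1] = (2+4+5+10)/4 = 21/4.
E[W | machine 2] = (9+12)/2 = 21/2.
E[W] = (1/2)·(21/4) + (1/2)·(21/2) = 63/8.

63/8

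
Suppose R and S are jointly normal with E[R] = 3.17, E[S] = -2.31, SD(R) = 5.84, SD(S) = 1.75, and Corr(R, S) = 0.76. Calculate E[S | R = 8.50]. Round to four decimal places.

For a bivariate normal, E[S | R=x] = μ_S + ρ·(σ_S/σ_R)·(x − μ_R).
E[S | R=8.50] = -2.31 + (0.76)·(1.75/5.84)·(8.50 − (3.17)) = -2.31 + (0.22774)·(5.33) = -1.0961.

-1.0961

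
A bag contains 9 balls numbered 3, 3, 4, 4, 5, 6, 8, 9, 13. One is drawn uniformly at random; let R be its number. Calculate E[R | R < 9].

P(R < 9) = 7/9.
Σ over the event: 3·2/9 + 4·2/9 + 5·1/9 + 6·1/9 + 8·1/9 = 11/3.
E[R | R < 9] = (11/3) / (7/9) = 33/7.

33/7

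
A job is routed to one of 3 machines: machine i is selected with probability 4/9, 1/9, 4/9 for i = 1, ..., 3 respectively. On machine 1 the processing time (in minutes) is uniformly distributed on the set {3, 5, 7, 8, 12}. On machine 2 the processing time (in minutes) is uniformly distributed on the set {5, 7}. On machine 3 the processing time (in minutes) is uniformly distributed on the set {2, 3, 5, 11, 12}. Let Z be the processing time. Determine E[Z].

302/45

E[Z | machine 1] = (3+5+7+8+12)/5 = 7.
E[Z | machine 2] = (5+7)/2 = 6.
E[Z | machine 3] = (2+3+5+11+12)/5 = 33/5.
E[Z] = (4/9)·(7) + (1/9)·(6) + (4/9)·(33/5) = 302/45.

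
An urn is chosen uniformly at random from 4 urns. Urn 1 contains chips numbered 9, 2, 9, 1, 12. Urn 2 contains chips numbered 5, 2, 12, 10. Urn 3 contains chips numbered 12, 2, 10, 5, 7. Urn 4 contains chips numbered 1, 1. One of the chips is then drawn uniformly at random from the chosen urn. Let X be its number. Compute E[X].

441/80

E[X | urn 1] = (9+2+9+1+12)/5 = 33/5.
E[X | urn 2] = (5+2+12+10)/4 = 29/4.
E[X | urn 3] = (12+2+10+5+7)/5 = 36/5.
E[X | urn 4] = (1+1)/2 = 1.
By the law of total expectation,
E[X] = (1/4)·(33/5) + (1/4)·(29/4) + (1/4)·(36/5) + (1/4)·(1) = 441/80.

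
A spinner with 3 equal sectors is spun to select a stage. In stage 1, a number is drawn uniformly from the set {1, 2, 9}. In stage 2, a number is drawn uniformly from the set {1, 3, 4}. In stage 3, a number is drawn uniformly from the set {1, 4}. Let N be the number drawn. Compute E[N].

55/18

E[N | stage 1] = (1+2+9)/3 = 4.
E[N | stage 2] = (1+3+4)/3 = 8/3.
E[N | stage 3] = (1+4)/2 = 5/2.
By the law of total expectation,
E[N] = (1/3)·(4) + (1/3)·(8/3) + (1/3)·(5/2) = 55/18.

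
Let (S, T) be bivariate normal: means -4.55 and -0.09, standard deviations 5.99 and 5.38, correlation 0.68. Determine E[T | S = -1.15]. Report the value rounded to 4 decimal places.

1.9866

For a bivariate normal, E[T | S=x] = μ_T + ρ·(σ_T/σ_S)·(x − μ_S).
E[T | S=-1.15] = -0.09 + (0.68)·(5.38/5.99)·(-1.15 − (-4.55)) = -0.09 + (0.61075)·(3.4) = 1.9866.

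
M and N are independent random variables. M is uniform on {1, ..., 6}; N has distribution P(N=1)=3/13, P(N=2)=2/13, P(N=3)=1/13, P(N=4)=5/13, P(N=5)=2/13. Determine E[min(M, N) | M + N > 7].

P(M + N > 7) = 9/26.
Summing min(M,N)·P(x,y) over outcomes with M + N > 7 gives 4/3.
E[min(M, N) | M + N > 7] = (4/3) / (9/26) = 104/27.

104/27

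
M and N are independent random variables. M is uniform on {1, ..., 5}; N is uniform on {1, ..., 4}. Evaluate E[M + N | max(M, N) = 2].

10/3

P(max(M, N) = 2) = 3/20.
Summing (M+N)·P(x,y) over outcomes with max(M, N) = 2 gives 1/2.
E[M + N | max(M, N) = 2] = (1/2) / (3/20) = 10/3.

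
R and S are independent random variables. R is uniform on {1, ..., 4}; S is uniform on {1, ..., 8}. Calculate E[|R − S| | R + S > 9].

Outcomes with R + S > 9: (2,8), (3,7), (3,8), (4,6), (4,7), (4,8), each with probability 1/32.
E[|R − S| | R + S > 9] = (6 + 4 + 5 + 2 + 3 + 4) / 6 = 4.

4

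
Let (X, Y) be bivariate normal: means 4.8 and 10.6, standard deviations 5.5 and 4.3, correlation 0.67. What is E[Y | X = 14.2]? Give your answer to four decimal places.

The regression of Y on X has slope ρ·σ_Y/σ_X and passes through (μ_X, μ_Y).
E[Y | X=14.2] = 10.6 + (0.67)·(4.3/5.5)·(14.2 − (4.8)) = 10.6 + (0.52382)·(9.4) = 15.5239.

15.5239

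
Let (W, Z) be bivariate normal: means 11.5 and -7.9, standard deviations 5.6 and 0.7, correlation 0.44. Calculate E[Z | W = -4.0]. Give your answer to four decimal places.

-8.7525

E[Z | W=x] = μ_Z + ρ(σ_Z/σ_W)(x − μ_W) for jointly normal variables.
E[Z | W=-4.0] = -7.9 + (0.44)·(0.7/5.6)·(-4.0 − (11.5)) = -7.9 + (0.055)·(-15.5) = -8.7525.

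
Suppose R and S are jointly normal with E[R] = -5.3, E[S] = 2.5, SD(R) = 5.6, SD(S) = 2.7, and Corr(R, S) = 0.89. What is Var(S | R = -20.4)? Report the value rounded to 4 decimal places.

1.5156

Var(S | R=x) = (1 − ρ²)·σ_S².
Var(S | R=-20.4) = (2.7)²·(1 − (0.89)²) = 7.29·0.2079 = 1.5156.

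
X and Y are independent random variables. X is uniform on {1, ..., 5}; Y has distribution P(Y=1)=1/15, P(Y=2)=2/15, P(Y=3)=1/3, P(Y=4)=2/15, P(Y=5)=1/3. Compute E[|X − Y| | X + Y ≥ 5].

103/63

P(X + Y ≥ 5) = 21/25.
Summing |X−Y|·P(x,y) over outcomes with X + Y ≥ 5 gives 103/75.
E[|X − Y| | X + Y ≥ 5] = (103/75) / (21/25) = 103/63.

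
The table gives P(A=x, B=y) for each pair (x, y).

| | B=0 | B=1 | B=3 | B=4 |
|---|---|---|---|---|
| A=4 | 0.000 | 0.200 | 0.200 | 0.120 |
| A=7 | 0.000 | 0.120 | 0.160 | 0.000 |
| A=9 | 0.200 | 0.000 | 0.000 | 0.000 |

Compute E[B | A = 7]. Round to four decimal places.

2.1429

P(A = 7) = 0.280.
Σ B·P over the event = 1·(0.120) + 3·(0.160) = 0.600.
E[B | A = 7] = (0.600) / (0.280) = 2.1429.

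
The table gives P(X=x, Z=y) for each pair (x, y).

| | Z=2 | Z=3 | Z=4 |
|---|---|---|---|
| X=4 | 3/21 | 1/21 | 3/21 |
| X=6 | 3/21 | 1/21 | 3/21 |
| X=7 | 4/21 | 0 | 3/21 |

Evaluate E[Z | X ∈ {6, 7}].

41/14

P(X ∈ {6, 7}) = 2/3.
Σ Z·P over the event = 2·(3/21) + 3·(1/21) + 4·(3/21) + 2·(4/21) + 4·(3/21) = 41/21.
E[Z | X ∈ {6, 7}] = (41/21) / (2/3) = 41/14.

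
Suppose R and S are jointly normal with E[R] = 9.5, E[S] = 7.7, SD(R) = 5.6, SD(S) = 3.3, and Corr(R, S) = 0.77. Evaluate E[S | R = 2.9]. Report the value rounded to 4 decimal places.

4.7053

For a bivariate normal, E[S | R=x] = μ_S + ρ·(σ_S/σ_R)·(x − μ_R).
E[S | R=2.9] = 7.7 + (0.77)·(3.3/5.6)·(2.9 − (9.5)) = 7.7 + (0.45375)·(-6.6) = 4.7053.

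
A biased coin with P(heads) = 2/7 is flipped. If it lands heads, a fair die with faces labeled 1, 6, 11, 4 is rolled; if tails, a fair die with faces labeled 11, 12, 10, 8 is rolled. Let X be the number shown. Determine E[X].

249/28

E[X | heads] = (1+6+11+4)/4 = 11/2.
E[X | tails] = (11+12+10+8)/4 = 41/4.
E[X] = (2/7)·(11/2) + (5/7)·(41/4) = 249/28.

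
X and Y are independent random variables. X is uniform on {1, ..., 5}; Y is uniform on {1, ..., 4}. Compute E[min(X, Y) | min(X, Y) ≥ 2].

P(min(X, Y) ≥ 2) = 3/5.
Summing min(X,Y)·P(x,y) over outcomes with min(X, Y) ≥ 2 gives 8/5.
E[min(X, Y) | min(X, Y) ≥ 2] = (8/5) / (3/5) = 8/3.

8/3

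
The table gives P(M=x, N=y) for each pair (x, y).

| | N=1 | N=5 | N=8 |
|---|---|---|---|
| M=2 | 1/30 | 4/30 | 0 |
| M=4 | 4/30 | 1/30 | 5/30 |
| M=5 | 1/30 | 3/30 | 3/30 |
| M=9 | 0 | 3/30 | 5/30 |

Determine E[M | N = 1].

23/6

P(N = 1) = 1/5.
Σ M·P over the event = 2·(1/30) + 4·(4/30) + 5·(1/30) = 23/30.
E[M | N = 1] = (23/30) / (1/5) = 23/6.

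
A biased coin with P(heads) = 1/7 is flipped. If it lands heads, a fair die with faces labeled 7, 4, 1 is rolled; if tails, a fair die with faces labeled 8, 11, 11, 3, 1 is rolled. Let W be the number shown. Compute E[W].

32/5

E[W | heads] = (7+4+1)/3 = 4.
E[W | tails] = (8+11+11+3+1)/5 = 34/5.
By the law of total expectation,
E[W] = (1/7)·(4) + (6/7)·(34/5) = 32/5.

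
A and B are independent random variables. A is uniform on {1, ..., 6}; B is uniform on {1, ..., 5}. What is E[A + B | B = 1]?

9/2

Outcomes with B = 1: (1,1), (2,1), (3,1), (4,1), (5,1), (6,1), each with probability 1/30.
E[A + B | B = 1] = (2 + 3 + 4 + 5 + 6 + 7) / 6 = 9/2.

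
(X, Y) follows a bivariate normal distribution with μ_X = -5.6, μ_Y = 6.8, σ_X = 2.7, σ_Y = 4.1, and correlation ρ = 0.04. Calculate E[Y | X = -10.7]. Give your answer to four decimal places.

For a bivariate normal, E[Y | X=x] = μ_Y + ρ·(σ_Y/σ_X)·(x − μ_X).
E[Y | X=-10.7] = 6.8 + (0.04)·(4.1/2.7)·(-10.7 − (-5.6)) = 6.8 + (0.060741)·(-5.1) = 6.4902.

6.4902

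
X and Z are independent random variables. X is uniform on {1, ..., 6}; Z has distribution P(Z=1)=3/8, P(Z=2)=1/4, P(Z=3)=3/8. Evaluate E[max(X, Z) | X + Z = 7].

5

P(X + Z = 7) = 1/6.
Summing max(X,Z)·P(x,y) over outcomes with X + Z = 7 gives 5/6.
E[max(X, Z) | X + Z = 7] = (5/6) / (1/6) = 5.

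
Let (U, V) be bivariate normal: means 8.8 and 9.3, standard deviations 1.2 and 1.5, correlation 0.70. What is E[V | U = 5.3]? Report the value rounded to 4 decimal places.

6.2375

The regression of V on U has slope ρ·σ_V/σ_U and passes through (μ_U, μ_V).
E[V | U=5.3] = 9.3 + (0.70)·(1.5/1.2)·(5.3 − (8.8)) = 9.3 + (0.875)·(-3.5) = 6.2375.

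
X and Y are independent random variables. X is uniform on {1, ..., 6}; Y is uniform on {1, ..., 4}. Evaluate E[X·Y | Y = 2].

P(Y = 2) = 1/4.
Summing XY·P(x,y) over outcomes with Y = 2 gives 7/4.
E[X·Y | Y = 2] = (7/4) / (1/4) = 7.

7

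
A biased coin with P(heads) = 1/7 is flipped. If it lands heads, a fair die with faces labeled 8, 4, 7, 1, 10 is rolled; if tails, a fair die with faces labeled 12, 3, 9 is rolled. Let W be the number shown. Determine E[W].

E[W | heads] = (8+4+7+1+10)/5 = 6.
E[W | tails] = (12+3+9)/3 = 8.
By the law of total expectation,
E[W] = (1/7)·(6) + (6/7)·(8) = 54/7.

54/7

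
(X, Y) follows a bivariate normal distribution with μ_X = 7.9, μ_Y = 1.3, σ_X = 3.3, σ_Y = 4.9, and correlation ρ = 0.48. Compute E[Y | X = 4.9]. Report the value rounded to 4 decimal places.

-0.8382

The regression of Y on X has slope ρ·σ_Y/σ_X and passes through (μ_X, μ_Y).
E[Y | X=4.9] = 1.3 + (0.48)·(4.9/3.3)·(4.9 − (7.9)) = 1.3 + (0.71273)·(-3) = -0.8382.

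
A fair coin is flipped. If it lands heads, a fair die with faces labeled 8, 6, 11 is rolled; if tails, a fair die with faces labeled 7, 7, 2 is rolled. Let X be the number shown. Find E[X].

41/6

E[X | heads] = (8+6+11)/3 = 25/3.
E[X | tails] = (7+7+2)/3 = 16/3.
E[X] = (1/2)·(25/3) + (1/2)·(16/3) = 41/6.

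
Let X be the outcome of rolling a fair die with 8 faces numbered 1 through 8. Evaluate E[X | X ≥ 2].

5

Given X ≥ 2, X is equally likely to be any of {2, 3, 4, 5, 6, 7, 8}.
E[X | X ≥ 2] = (2 + 3 + 4 + 5 + 6 + 7 + 8) / 7 = 5.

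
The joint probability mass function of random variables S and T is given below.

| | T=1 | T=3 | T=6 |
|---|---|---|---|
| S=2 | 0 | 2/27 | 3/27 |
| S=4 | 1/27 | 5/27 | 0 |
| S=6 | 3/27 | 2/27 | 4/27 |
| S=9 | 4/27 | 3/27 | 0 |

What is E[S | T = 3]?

21/4

P(T = 3) = 4/9.
Σ S·P over the event = 2·(2/27) + 4·(5/27) + 6·(2/27) + 9·(3/27) = 7/3.
E[S | T = 3] = (7/3) / (4/9) = 21/4.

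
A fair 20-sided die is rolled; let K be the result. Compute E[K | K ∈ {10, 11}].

21/2

P(K ∈ {10, 11}) = 1/10.
Σ over the event: 10·1/20 + 11·1/20 = 21/20.
E[K | K ∈ {10, 11}] = (21/20) / (1/10) = 21/2.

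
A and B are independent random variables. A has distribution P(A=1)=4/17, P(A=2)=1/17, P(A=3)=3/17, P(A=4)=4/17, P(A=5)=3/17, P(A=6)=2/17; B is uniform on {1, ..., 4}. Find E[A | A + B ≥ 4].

222/59

P(A + B ≥ 4) = 59/68.
Summing A·P(x,y) over outcomes with A + B ≥ 4 gives 111/34.
E[A | A + B ≥ 4] = (111/34) / (59/68) = 222/59.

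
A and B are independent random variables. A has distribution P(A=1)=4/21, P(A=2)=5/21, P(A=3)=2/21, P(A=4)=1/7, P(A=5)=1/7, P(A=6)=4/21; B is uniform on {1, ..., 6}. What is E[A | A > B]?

119/25

P(A > B) = 25/63.
Summing A·P(x,y) over outcomes with A > B gives 17/9.
E[A | A > B] = (17/9) / (25/63) = 119/25.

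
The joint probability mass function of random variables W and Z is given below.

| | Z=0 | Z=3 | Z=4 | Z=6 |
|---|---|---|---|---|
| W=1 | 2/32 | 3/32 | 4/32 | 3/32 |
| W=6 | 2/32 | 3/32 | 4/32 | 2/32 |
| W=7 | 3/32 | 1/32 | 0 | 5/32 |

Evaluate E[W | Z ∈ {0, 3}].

9/2

P(Z ∈ {0, 3}) = 7/16.
Σ W·P over the event = 1·(2/32) + 1·(3/32) + 6·(2/32) + 6·(3/32) + 7·(3/32) + 7·(1/32) = 63/32.
E[W | Z ∈ {0, 3}] = (63/32) / (7/16) = 9/2.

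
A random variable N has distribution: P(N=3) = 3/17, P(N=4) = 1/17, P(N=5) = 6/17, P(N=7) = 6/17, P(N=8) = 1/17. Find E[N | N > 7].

P(N > 7) = 1/17.
Σ over the event: 8·1/17 = 8/17.
E[N | N > 7] = (8/17) / (1/17) = 8.

8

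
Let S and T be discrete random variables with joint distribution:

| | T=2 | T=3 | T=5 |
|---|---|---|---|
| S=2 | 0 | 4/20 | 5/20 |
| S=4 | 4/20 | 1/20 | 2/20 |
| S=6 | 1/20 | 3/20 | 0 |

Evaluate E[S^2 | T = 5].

P(T = 5) = 7/20.
Summing S^2·P(S=x,T=y) over the conditioning event gives 13/5.
E[S^2 | T = 5] = (13/5) / (7/20) = 52/7.

52/7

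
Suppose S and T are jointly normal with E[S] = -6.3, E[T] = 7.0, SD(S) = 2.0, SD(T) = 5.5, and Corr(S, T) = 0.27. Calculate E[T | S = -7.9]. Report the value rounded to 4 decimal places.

5.8120

E[T | S=x] = μ_T + ρ(σ_T/σ_S)(x − μ_S) for jointly normal variables.
E[T | S=-7.9] = 7.0 + (0.27)·(5.5/2.0)·(-7.9 − (-6.3)) = 7.0 + (0.7425)·(-1.6) = 5.8120.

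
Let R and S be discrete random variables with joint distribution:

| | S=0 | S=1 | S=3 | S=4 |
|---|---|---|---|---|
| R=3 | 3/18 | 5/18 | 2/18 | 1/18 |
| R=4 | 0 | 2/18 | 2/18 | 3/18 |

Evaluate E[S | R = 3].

P(R = 3) = 11/18.
Σ S·P over the event = 0·(3/18) + 1·(5/18) + 3·(2/18) + 4·(1/18) = 5/6.
E[S | R = 3] = (5/6) / (11/18) = 15/11.

15/11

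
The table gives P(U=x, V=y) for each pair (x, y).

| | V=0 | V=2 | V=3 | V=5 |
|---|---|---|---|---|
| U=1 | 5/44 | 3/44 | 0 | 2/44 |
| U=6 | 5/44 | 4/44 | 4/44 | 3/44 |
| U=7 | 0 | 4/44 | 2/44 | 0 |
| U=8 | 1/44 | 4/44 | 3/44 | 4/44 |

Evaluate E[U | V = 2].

29/5

P(V = 2) = 15/44.
Σ U·P over the event = 1·(3/44) + 6·(4/44) + 7·(4/44) + 8·(4/44) = 87/44.
E[U | V = 2] = (87/44) / (15/44) = 29/5.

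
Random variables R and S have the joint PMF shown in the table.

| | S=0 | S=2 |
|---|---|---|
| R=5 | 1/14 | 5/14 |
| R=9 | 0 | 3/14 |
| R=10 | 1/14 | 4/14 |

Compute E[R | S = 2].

23/3

P(S = 2) = 6/7.
Σ R·P over the event = 5·(5/14) + 9·(3/14) + 10·(4/14) = 46/7.
E[R | S = 2] = (46/7) / (6/7) = 23/3.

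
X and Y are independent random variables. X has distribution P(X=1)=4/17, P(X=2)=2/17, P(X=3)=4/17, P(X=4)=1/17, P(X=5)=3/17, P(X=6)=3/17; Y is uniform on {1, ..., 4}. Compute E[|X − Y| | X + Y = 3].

P(X + Y = 3) = 3/34.
Summing |X−Y|·P(x,y) over outcomes with X + Y = 3 gives 3/34.
E[|X − Y| | X + Y = 3] = (3/34) / (3/34) = 1.

1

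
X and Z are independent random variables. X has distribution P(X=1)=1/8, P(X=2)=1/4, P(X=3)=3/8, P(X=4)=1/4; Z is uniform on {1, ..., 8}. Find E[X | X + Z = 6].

P(X + Z = 6) = 1/8.
Summing X·P(x,y) over outcomes with X + Z = 6 gives 11/32.
E[X | X + Z = 6] = (11/32) / (1/8) = 11/4.

11/4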